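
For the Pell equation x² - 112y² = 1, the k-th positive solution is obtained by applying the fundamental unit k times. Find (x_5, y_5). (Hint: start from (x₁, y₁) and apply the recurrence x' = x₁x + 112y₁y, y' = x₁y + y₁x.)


Step 1: Find the fundamental solution (x₁, y₁) of x² - 112y² = 1.
  Expand √112 as a continued fraction. a₀ = ⌊√112⌋ = 10; iterate m_{k+1} = d_k·a_k − m_k, d_{k+1} = (112 − m_{k+1}²)/d_k, a_{k+1} = ⌊(a₀ + m_{k+1})/d_{k+1}⌋ (starting m₀ = 0, d₀ = 1), with convergents p_k = a_k·p_{k-1} + p_{k-2}, q_k = a_k·q_{k-1} + q_{k-2} (p₋₁ = 1, q₋₁ = 0):
  k = 0: a₀ = 10; p₀/q₀ = 10/1; p₀² − 112·q₀² = 100 − 112 = -12.
  k = 1: m = 10, d = 12, a = ⌊(10 + 10)/12⌋ = 1; p/q = (1·10 + 1)/(1·1 + 0) = 11/1; p² − 112·q² = 121 − 112 = 9.
  k = 2: m = 2, d = 9, a = ⌊(10 + 2)/9⌋ = 1; p/q = (1·11 + 10)/(1·1 + 1) = 21/2; p² − 112·q² = 441 − 448 = -7.
  k = 3: m = 7, d = 7, a = ⌊(10 + 7)/7⌋ = 2; p/q = (2·21 + 11)/(2·2 + 1) = 53/5; p² − 112·q² = 2809 − 2800 = 9.
  k = 4: m = 7, d = 9, a = ⌊(10 + 7)/9⌋ = 1; p/q = (1·53 + 21)/(1·5 + 2) = 74/7; p² − 112·q² = 5476 − 5488 = -12.
  k = 5: m = 2, d = 12, a = ⌊(10 + 2)/12⌋ = 1; p/q = (1·74 + 53)/(1·7 + 5) = 127/12; p² − 112·q² = 16129 − 16128 = 1.
  The first convergent with p² − 112·q² = 1 gives the fundamental solution (x₁, y₁) = (127, 12).
Step 2: Apply the recurrence (x_{n+1}, y_{n+1}) = (x₁x_n + 112y₁y_n, x₁y_n + y₁x_n) repeatedly.
  From (x_1, y_1) = (127, 12): x_2 = 127·127 + 112·12·12 = 32257; y_2 = 127·12 + 12·127 = 3048.
  From (x_2, y_2) = (32257, 3048): x_3 = 127·32257 + 112·12·3048 = 8193151; y_3 = 127·3048 + 12·32257 = 774180.
  From (x_3, y_3) = (8193151, 774180): x_4 = 127·8193151 + 112·12·774180 = 2081028097; y_4 = 127·774180 + 12·8193151 = 196638672.
  From (x_4, y_4) = (2081028097, 196638672): x_5 = 127·2081028097 + 112·12·196638672 = 528572943487; y_5 = 127·196638672 + 12·2081028097 = 49945448508.
Step 3: Verify x_5² - 112·y_5² = 279389356586511295719169 - 279389356586511295719168 = 1 (should be 1). ✓

(x_1, y_1) = (127, 12); (x_5, y_5) = (528572943487, 49945448508).


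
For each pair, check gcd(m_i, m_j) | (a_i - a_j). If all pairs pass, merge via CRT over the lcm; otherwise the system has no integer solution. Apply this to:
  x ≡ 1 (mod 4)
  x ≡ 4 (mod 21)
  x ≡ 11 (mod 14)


Moduli 4, 21, 14 are not pairwise coprime, so CRT works modulo lcm(m_i) when all pairwise compatibility conditions hold.
Pairwise compatibility: gcd(m_i, m_j) must divide a_i - a_j for every pair.
Merge one congruence at a time:
  Start: x ≡ 1 (mod 4).
  Combine with x ≡ 4 (mod 21): gcd(4, 21) = 1; 4 - 1 = 3, which IS divisible by 1, so compatible.
    Write x = 1 + 4·t and substitute into x ≡ 4 (mod 21): 4·t ≡ 4 − 1 = 3 (mod 21).
    The inverse of 4 mod 21 is 16 (since 4·16 = 64 = 3·21 + 1), so t ≡ 16·3 = 48 ≡ 6 (mod 21).
    Then x = 1 + 4·6 = 25, valid modulo lcm(4, 21) = 84: x ≡ 25 (mod 84).
  Combine with x ≡ 11 (mod 14): gcd(84, 14) = 14; 11 - 25 = -14, which IS divisible by 14, so compatible.
    Write x = 25 + 84·t and substitute into x ≡ 11 (mod 14): 84·t ≡ 11 − 25 = -14 (mod 14).
    Divide the congruence (and modulus) by g = 14: 6·t ≡ -1 (mod 1).
    Modulo 1 every t works; take t = 0.
    Then x = 25 + 84·0 = 25, valid modulo lcm(84, 14) = 84: x ≡ 25 (mod 84).
Verify: 25 mod 4 = 1, 25 mod 21 = 4, 25 mod 14 = 11.

x ≡ 25 (mod 84).


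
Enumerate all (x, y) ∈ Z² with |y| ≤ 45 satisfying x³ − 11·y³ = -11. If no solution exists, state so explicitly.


The equation is x³ - 11y³ = -11. For fixed y, x³ = 11·y³ − 11, so a solution requires the RHS to be a perfect cube.
Strategy: iterate y from -45 to 45, compute RHS = 11·y³ − 11, and check whether it is a (positive or negative) perfect cube.
Check small values of y:
  y = 0: RHS = -11 is not a perfect cube.
  y = 1: RHS = 0 = (0)³ ⇒ x = 0 works.
  y = -1: RHS = -22 is not a perfect cube.
  y = 2: RHS = 77 is not a perfect cube.
  y = -2: RHS = -99 is not a perfect cube.
  y = 3: RHS = 286 is not a perfect cube.
  y = -3: RHS = -308 is not a perfect cube.
Continuing the search up to |y| = 45 finds no further solutions beyond those listed.
Collected solutions: (0, 1).

Solutions (with |y| ≤ 45): (0, 1).


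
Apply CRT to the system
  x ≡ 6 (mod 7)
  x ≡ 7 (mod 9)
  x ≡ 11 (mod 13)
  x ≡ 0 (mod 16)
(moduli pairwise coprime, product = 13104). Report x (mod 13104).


Product of moduli M = 7 · 9 · 13 · 16 = 13104.
Merge one congruence at a time:
  Start: x ≡ 6 (mod 7).
  Combine with x ≡ 7 (mod 9); new modulus lcm = 63.
    Write x = 6 + 7·t and substitute into x ≡ 7 (mod 9): 7·t ≡ 7 − 6 = 1 (mod 9).
    The inverse of 7 mod 9 is 4 (since 7·4 = 28 = 3·9 + 1), so t ≡ 4·1 = 4 ≡ 4 (mod 9).
    Then x = 6 + 7·4 = 34, valid modulo lcm(7, 9) = 63: x ≡ 34 (mod 63).
  Combine with x ≡ 11 (mod 13); new modulus lcm = 819.
    Write x = 34 + 63·t and substitute into x ≡ 11 (mod 13): 63·t ≡ 11 − 34 = -23 (mod 13).
    Reduce coefficients mod 13: 11·t ≡ 3 (mod 13).
    The inverse of 11 mod 13 is 6 (since 11·6 = 66 = 5·13 + 1), so t ≡ 6·3 = 18 ≡ 5 (mod 13).
    Then x = 34 + 63·5 = 349, valid modulo lcm(63, 13) = 819: x ≡ 349 (mod 819).
  Combine with x ≡ 0 (mod 16); new modulus lcm = 13104.
    Write x = 349 + 819·t and substitute into x ≡ 0 (mod 16): 819·t ≡ 0 − 349 = -349 (mod 16).
    Reduce coefficients mod 16: 3·t ≡ 3 (mod 16).
    The inverse of 3 mod 16 is 11 (since 3·11 = 33 = 2·16 + 1), so t ≡ 11·3 = 33 ≡ 1 (mod 16).
    Then x = 349 + 819·1 = 1168, valid modulo lcm(819, 16) = 13104: x ≡ 1168 (mod 13104).
Verify against each original: 1168 mod 7 = 6, 1168 mod 9 = 7, 1168 mod 13 = 11, 1168 mod 16 = 0.

x ≡ 1168 (mod 13104).


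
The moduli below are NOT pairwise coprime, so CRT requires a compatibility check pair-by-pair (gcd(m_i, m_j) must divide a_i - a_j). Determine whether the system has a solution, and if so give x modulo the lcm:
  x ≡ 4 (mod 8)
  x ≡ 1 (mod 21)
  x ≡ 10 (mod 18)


Moduli 8, 21, 18 are not pairwise coprime, so CRT works modulo lcm(m_i) when all pairwise compatibility conditions hold.
Pairwise compatibility: gcd(m_i, m_j) must divide a_i - a_j for every pair.
Merge one congruence at a time:
  Start: x ≡ 4 (mod 8).
  Combine with x ≡ 1 (mod 21): gcd(8, 21) = 1; 1 - 4 = -3, which IS divisible by 1, so compatible.
    Write x = 4 + 8·t and substitute into x ≡ 1 (mod 21): 8·t ≡ 1 − 4 = -3 (mod 21).
    Reduce coefficients mod 21: 8·t ≡ 18 (mod 21).
    The inverse of 8 mod 21 is 8 (since 8·8 = 64 = 3·21 + 1), so t ≡ 8·18 = 144 ≡ 18 (mod 21).
    Then x = 4 + 8·18 = 148, valid modulo lcm(8, 21) = 168: x ≡ 148 (mod 168).
  Combine with x ≡ 10 (mod 18): gcd(168, 18) = 6; 10 - 148 = -138, which IS divisible by 6, so compatible.
    Write x = 148 + 168·t and substitute into x ≡ 10 (mod 18): 168·t ≡ 10 − 148 = -138 (mod 18).
    Divide the congruence (and modulus) by g = 6: 28·t ≡ -23 (mod 3).
    Reduce coefficients mod 3: 1·t ≡ 1 (mod 3).
    So t ≡ 1 (mod 3).
    Then x = 148 + 168·1 = 316, valid modulo lcm(168, 18) = 504: x ≡ 316 (mod 504).
Verify: 316 mod 8 = 4, 316 mod 21 = 1, 316 mod 18 = 10.

x ≡ 316 (mod 504).


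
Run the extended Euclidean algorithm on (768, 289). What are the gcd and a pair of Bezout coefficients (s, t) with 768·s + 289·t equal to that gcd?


Euclidean algorithm on (768, 289) — divide until remainder is 0:
  768 = 2 · 289 + 190
  289 = 1 · 190 + 99
  190 = 1 · 99 + 91
  99 = 1 · 91 + 8
  91 = 11 · 8 + 3
  8 = 2 · 3 + 2
  3 = 1 · 2 + 1
  2 = 2 · 1 + 0
gcd(768, 289) = 1.
Track Bezout coefficients alongside the remainders: start with r₀ = 768 = a·1 + b·0 (s = 1, t = 0) and r₁ = 289 = a·0 + b·1 (s = 0, t = 1); each new remainder r_{k+1} = r_{k-1} − q_k·r_k inherits s_{k+1} = s_{k-1} − q_k·s_k, t_{k+1} = t_{k-1} − q_k·t_k, so r_k = a·s_k + b·t_k at every step:
  q = 2: r = 190, s = 1 − 2·0 = 1, t = 0 − 2·1 = -2  (check: 768·1 + 289·(-2) = 190)
  q = 1: r = 99, s = 0 − 1·1 = -1, t = 1 − 1·(-2) = 3  (check: 768·(-1) + 289·3 = 99)
  q = 1: r = 91, s = 1 − 1·(-1) = 2, t = -2 − 1·3 = -5  (check: 768·2 + 289·(-5) = 91)
  q = 1: r = 8, s = -1 − 1·2 = -3, t = 3 − 1·(-5) = 8  (check: 768·(-3) + 289·8 = 8)
  q = 11: r = 3, s = 2 − 11·(-3) = 35, t = -5 − 11·8 = -93  (check: 768·35 + 289·(-93) = 3)
  q = 2: r = 2, s = -3 − 2·35 = -73, t = 8 − 2·(-93) = 194  (check: 768·(-73) + 289·194 = 2)
  q = 1: r = 1, s = 35 − 1·(-73) = 108, t = -93 − 1·194 = -287  (check: 768·108 + 289·(-287) = 1)
The row with r = 1 (the gcd) gives the Bezout coefficients s = 108, t = -287.
Result: 768 · (108) + 289 · (-287) = 1.

gcd(768, 289) = 1; s = 108, t = -287 (check: 768·108 + 289·(-287) = 1).


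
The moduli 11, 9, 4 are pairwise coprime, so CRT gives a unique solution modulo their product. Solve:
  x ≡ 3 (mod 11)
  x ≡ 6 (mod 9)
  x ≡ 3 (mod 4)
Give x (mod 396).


Moduli 11, 9, 4 are pairwise coprime; by CRT there is a unique solution modulo M = 11 · 9 · 4 = 396.
Solve pairwise, accumulating the modulus:
  Start with x ≡ 3 (mod 11).
  Combine with x ≡ 6 (mod 9): since gcd(11, 9) = 1, we get a unique residue mod 99.
    Write x = 3 + 11·t and substitute into x ≡ 6 (mod 9): 11·t ≡ 6 − 3 = 3 (mod 9).
    Reduce coefficients mod 9: 2·t ≡ 3 (mod 9).
    The inverse of 2 mod 9 is 5 (since 2·5 = 10 = 1·9 + 1), so t ≡ 5·3 = 15 ≡ 6 (mod 9).
    Then x = 3 + 11·6 = 69, valid modulo lcm(11, 9) = 99: x ≡ 69 (mod 99).
  Combine with x ≡ 3 (mod 4): since gcd(99, 4) = 1, we get a unique residue mod 396.
    Write x = 69 + 99·t and substitute into x ≡ 3 (mod 4): 99·t ≡ 3 − 69 = -66 (mod 4).
    Reduce coefficients mod 4: 3·t ≡ 2 (mod 4).
    The inverse of 3 mod 4 is 3 (since 3·3 = 9 = 2·4 + 1), so t ≡ 3·2 = 6 ≡ 2 (mod 4).
    Then x = 69 + 99·2 = 267, valid modulo lcm(99, 4) = 396: x ≡ 267 (mod 396).
Verify: 267 mod 11 = 3 ✓, 267 mod 9 = 6 ✓, 267 mod 4 = 3 ✓.

x ≡ 267 (mod 396).


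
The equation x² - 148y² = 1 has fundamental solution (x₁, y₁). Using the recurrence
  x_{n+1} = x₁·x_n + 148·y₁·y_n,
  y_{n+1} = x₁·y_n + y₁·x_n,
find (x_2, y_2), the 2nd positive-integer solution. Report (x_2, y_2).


Step 1: Find the fundamental solution (x₁, y₁) of x² - 148y² = 1.
  Expand √148 as a continued fraction. a₀ = ⌊√148⌋ = 12; iterate m_{k+1} = d_k·a_k − m_k, d_{k+1} = (148 − m_{k+1}²)/d_k, a_{k+1} = ⌊(a₀ + m_{k+1})/d_{k+1}⌋ (starting m₀ = 0, d₀ = 1), with convergents p_k = a_k·p_{k-1} + p_{k-2}, q_k = a_k·q_{k-1} + q_{k-2} (p₋₁ = 1, q₋₁ = 0):
  k = 0: a₀ = 12; p₀/q₀ = 12/1; p₀² − 148·q₀² = 144 − 148 = -4.
  k = 1: m = 12, d = 4, a = ⌊(12 + 12)/4⌋ = 6; p/q = (6·12 + 1)/(6·1 + 0) = 73/6; p² − 148·q² = 5329 − 5328 = 1.
  The first convergent with p² − 148·q² = 1 gives the fundamental solution (x₁, y₁) = (73, 6).
Step 2: Apply the recurrence (x_{n+1}, y_{n+1}) = (x₁x_n + 148y₁y_n, x₁y_n + y₁x_n) repeatedly.
  From (x_1, y_1) = (73, 6): x_2 = 73·73 + 148·6·6 = 10657; y_2 = 73·6 + 6·73 = 876.
Step 3: Verify x_2² - 148·y_2² = 113571649 - 113571648 = 1 (should be 1). ✓

(x_1, y_1) = (73, 6); (x_2, y_2) = (10657, 876).


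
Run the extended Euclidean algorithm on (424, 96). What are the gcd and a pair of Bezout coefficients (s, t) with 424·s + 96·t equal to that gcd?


Euclidean algorithm on (424, 96) — divide until remainder is 0:
  424 = 4 · 96 + 40
  96 = 2 · 40 + 16
  40 = 2 · 16 + 8
  16 = 2 · 8 + 0
gcd(424, 96) = 8.
Track Bezout coefficients alongside the remainders: start with r₀ = 424 = a·1 + b·0 (s = 1, t = 0) and r₁ = 96 = a·0 + b·1 (s = 0, t = 1); each new remainder r_{k+1} = r_{k-1} − q_k·r_k inherits s_{k+1} = s_{k-1} − q_k·s_k, t_{k+1} = t_{k-1} − q_k·t_k, so r_k = a·s_k + b·t_k at every step:
  q = 4: r = 40, s = 1 − 4·0 = 1, t = 0 − 4·1 = -4  (check: 424·1 + 96·(-4) = 40)
  q = 2: r = 16, s = 0 − 2·1 = -2, t = 1 − 2·(-4) = 9  (check: 424·(-2) + 96·9 = 16)
  q = 2: r = 8, s = 1 − 2·(-2) = 5, t = -4 − 2·9 = -22  (check: 424·5 + 96·(-22) = 8)
The row with r = 8 (the gcd) gives the Bezout coefficients s = 5, t = -22.
Result: 424 · (5) + 96 · (-22) = 8.

gcd(424, 96) = 8; s = 5, t = -22 (check: 424·5 + 96·(-22) = 8).


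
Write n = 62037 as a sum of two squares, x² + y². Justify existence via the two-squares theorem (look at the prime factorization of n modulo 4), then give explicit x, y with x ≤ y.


Step 1: Factor n = 62037 = 3^2 · 61 · 113.
Step 2: Check the mod-4 condition on each prime factor: 3 ≡ 3 (mod 4), exponent 2 (must be even); 61 ≡ 1 (mod 4), exponent 1; 113 ≡ 1 (mod 4), exponent 1.
All primes ≡ 3 (mod 4) appear to even exponent (or don't appear), so by the two-squares theorem n IS expressible as a sum of two squares.
Step 3: Build a representation. Group n = k² · m with k = 3 and m = 61 · 113 = 6893 (a product of primes ≡ 1 (mod 4)); a representation of m scales to one of n via (k·x)² + (k·y)² = k²(x² + y²). Each prime p ≡ 1 (mod 4) is itself a sum of two squares; find a² by testing p − a² for a perfect square:
  61: 61 − 1² = 60, 61 − 2² = 57, 61 − 3² = 52, 61 − 4² = 45, 61 − 5² = 36 = 6² ⇒ 61 = 5² + 6².
  113: 113 − 1² = 112, 113 − 2² = 109, 113 − 3² = 104, 113 − 4² = 97, 113 − 5² = 88, 113 − 6² = 77, 113 − 7² = 64 = 8² ⇒ 113 = 7² + 8².
  Combine using the Brahmagupta–Fibonacci identity (a² + b²)(c² + d²) = (ac − bd)² + (ad + bc)² = (ac + bd)² + (ad − bc)²:
  61 · 113 = 6893: from (5² + 6²)(7² + 8²), take (5·7 − 6·8, 5·8 + 6·7) = (35 − 48, 40 + 42) = (-13, 82); dropping signs (only squares matter) gives (13, 82); check 13² + 82² = 169 + 6724 = 6893 ✓.
  Scale by k = 3: (3·13, 3·82) = (39, 246).
Step 4: Order so x ≤ y and verify: 39² + 246² = 1521 + 60516 = 62037 = n. ✓

n = 62037 = 39² + 246² (one valid representation with x ≤ y).


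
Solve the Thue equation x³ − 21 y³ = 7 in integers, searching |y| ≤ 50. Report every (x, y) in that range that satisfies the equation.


The equation is x³ - 21y³ = 7. For fixed y, x³ = 21·y³ + 7, so a solution requires the RHS to be a perfect cube.
Strategy: iterate y from -50 to 50, compute RHS = 21·y³ + 7, and check whether it is a (positive or negative) perfect cube.
Check small values of y:
  y = 0: RHS = 7 is not a perfect cube.
  y = 1: RHS = 28 is not a perfect cube.
  y = -1: RHS = -14 is not a perfect cube.
  y = 2: RHS = 175 is not a perfect cube.
  y = -2: RHS = -161 is not a perfect cube.
  y = 3: RHS = 574 is not a perfect cube.
  y = -3: RHS = -560 is not a perfect cube.
Continuing the search up to |y| = 50 finds no solutions either.
No (x, y) in the scanned range satisfies the equation.

No integer solutions with |y| ≤ 50.


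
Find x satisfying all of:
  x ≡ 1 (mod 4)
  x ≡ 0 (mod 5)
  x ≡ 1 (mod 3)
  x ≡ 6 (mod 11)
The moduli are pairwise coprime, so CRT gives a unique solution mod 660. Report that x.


Product of moduli M = 4 · 5 · 3 · 11 = 660.
Merge one congruence at a time:
  Start: x ≡ 1 (mod 4).
  Combine with x ≡ 0 (mod 5); new modulus lcm = 20.
    Write x = 1 + 4·t and substitute into x ≡ 0 (mod 5): 4·t ≡ 0 − 1 = -1 (mod 5).
    Reduce coefficients mod 5: 4·t ≡ 4 (mod 5).
    The inverse of 4 mod 5 is 4 (since 4·4 = 16 = 3·5 + 1), so t ≡ 4·4 = 16 ≡ 1 (mod 5).
    Then x = 1 + 4·1 = 5, valid modulo lcm(4, 5) = 20: x ≡ 5 (mod 20).
  Combine with x ≡ 1 (mod 3); new modulus lcm = 60.
    Write x = 5 + 20·t and substitute into x ≡ 1 (mod 3): 20·t ≡ 1 − 5 = -4 (mod 3).
    Reduce coefficients mod 3: 2·t ≡ 2 (mod 3).
    The inverse of 2 mod 3 is 2 (since 2·2 = 4 = 1·3 + 1), so t ≡ 2·2 = 4 ≡ 1 (mod 3).
    Then x = 5 + 20·1 = 25, valid modulo lcm(20, 3) = 60: x ≡ 25 (mod 60).
  Combine with x ≡ 6 (mod 11); new modulus lcm = 660.
    Write x = 25 + 60·t and substitute into x ≡ 6 (mod 11): 60·t ≡ 6 − 25 = -19 (mod 11).
    Reduce coefficients mod 11: 5·t ≡ 3 (mod 11).
    The inverse of 5 mod 11 is 9 (since 5·9 = 45 = 4·11 + 1), so t ≡ 9·3 = 27 ≡ 5 (mod 11).
    Then x = 25 + 60·5 = 325, valid modulo lcm(60, 11) = 660: x ≡ 325 (mod 660).
Verify against each original: 325 mod 4 = 1, 325 mod 5 = 0, 325 mod 3 = 1, 325 mod 11 = 6.

x ≡ 325 (mod 660).


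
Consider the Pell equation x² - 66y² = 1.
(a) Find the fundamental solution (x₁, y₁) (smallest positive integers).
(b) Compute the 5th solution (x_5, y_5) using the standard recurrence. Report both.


Step 1: Find the fundamental solution (x₁, y₁) of x² - 66y² = 1.
  Expand √66 as a continued fraction. a₀ = ⌊√66⌋ = 8; iterate m_{k+1} = d_k·a_k − m_k, d_{k+1} = (66 − m_{k+1}²)/d_k, a_{k+1} = ⌊(a₀ + m_{k+1})/d_{k+1}⌋ (starting m₀ = 0, d₀ = 1), with convergents p_k = a_k·p_{k-1} + p_{k-2}, q_k = a_k·q_{k-1} + q_{k-2} (p₋₁ = 1, q₋₁ = 0):
  k = 0: a₀ = 8; p₀/q₀ = 8/1; p₀² − 66·q₀² = 64 − 66 = -2.
  k = 1: m = 8, d = 2, a = ⌊(8 + 8)/2⌋ = 8; p/q = (8·8 + 1)/(8·1 + 0) = 65/8; p² − 66·q² = 4225 − 4224 = 1.
  The first convergent with p² − 66·q² = 1 gives the fundamental solution (x₁, y₁) = (65, 8).
Step 2: Apply the recurrence (x_{n+1}, y_{n+1}) = (x₁x_n + 66y₁y_n, x₁y_n + y₁x_n) repeatedly.
  From (x_1, y_1) = (65, 8): x_2 = 65·65 + 66·8·8 = 8449; y_2 = 65·8 + 8·65 = 1040.
  From (x_2, y_2) = (8449, 1040): x_3 = 65·8449 + 66·8·1040 = 1098305; y_3 = 65·1040 + 8·8449 = 135192.
  From (x_3, y_3) = (1098305, 135192): x_4 = 65·1098305 + 66·8·135192 = 142771201; y_4 = 65·135192 + 8·1098305 = 17573920.
  From (x_4, y_4) = (142771201, 17573920): x_5 = 65·142771201 + 66·8·17573920 = 18559157825; y_5 = 65·17573920 + 8·142771201 = 2284474408.
Step 3: Verify x_5² - 66·y_5² = 344442339173258730625 - 344442339173258730624 = 1 (should be 1). ✓

(x_1, y_1) = (65, 8); (x_5, y_5) = (18559157825, 2284474408).


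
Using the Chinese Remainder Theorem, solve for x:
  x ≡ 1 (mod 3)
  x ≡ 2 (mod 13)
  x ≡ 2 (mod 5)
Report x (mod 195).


Moduli 3, 13, 5 are pairwise coprime; by CRT there is a unique solution modulo M = 3 · 13 · 5 = 195.
Solve pairwise, accumulating the modulus:
  Start with x ≡ 1 (mod 3).
  Combine with x ≡ 2 (mod 13): since gcd(3, 13) = 1, we get a unique residue mod 39.
    Write x = 1 + 3·t and substitute into x ≡ 2 (mod 13): 3·t ≡ 2 − 1 = 1 (mod 13).
    The inverse of 3 mod 13 is 9 (since 3·9 = 27 = 2·13 + 1), so t ≡ 9·1 = 9 ≡ 9 (mod 13).
    Then x = 1 + 3·9 = 28, valid modulo lcm(3, 13) = 39: x ≡ 28 (mod 39).
  Combine with x ≡ 2 (mod 5): since gcd(39, 5) = 1, we get a unique residue mod 195.
    Write x = 28 + 39·t and substitute into x ≡ 2 (mod 5): 39·t ≡ 2 − 28 = -26 (mod 5).
    Reduce coefficients mod 5: 4·t ≡ 4 (mod 5).
    The inverse of 4 mod 5 is 4 (since 4·4 = 16 = 3·5 + 1), so t ≡ 4·4 = 16 ≡ 1 (mod 5).
    Then x = 28 + 39·1 = 67, valid modulo lcm(39, 5) = 195: x ≡ 67 (mod 195).
Verify: 67 mod 3 = 1 ✓, 67 mod 13 = 2 ✓, 67 mod 5 = 2 ✓.

x ≡ 67 (mod 195).


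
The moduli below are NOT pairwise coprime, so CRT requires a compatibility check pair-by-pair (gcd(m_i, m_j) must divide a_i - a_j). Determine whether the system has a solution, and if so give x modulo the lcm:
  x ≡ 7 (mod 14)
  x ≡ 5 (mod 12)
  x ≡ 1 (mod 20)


Moduli 14, 12, 20 are not pairwise coprime, so CRT works modulo lcm(m_i) when all pairwise compatibility conditions hold.
Pairwise compatibility: gcd(m_i, m_j) must divide a_i - a_j for every pair.
Merge one congruence at a time:
  Start: x ≡ 7 (mod 14).
  Combine with x ≡ 5 (mod 12): gcd(14, 12) = 2; 5 - 7 = -2, which IS divisible by 2, so compatible.
    Write x = 7 + 14·t and substitute into x ≡ 5 (mod 12): 14·t ≡ 5 − 7 = -2 (mod 12).
    Divide the congruence (and modulus) by g = 2: 7·t ≡ -1 (mod 6).
    Reduce coefficients mod 6: 1·t ≡ 5 (mod 6).
    So t ≡ 5 (mod 6).
    Then x = 7 + 14·5 = 77, valid modulo lcm(14, 12) = 84: x ≡ 77 (mod 84).
  Combine with x ≡ 1 (mod 20): gcd(84, 20) = 4; 1 - 77 = -76, which IS divisible by 4, so compatible.
    Write x = 77 + 84·t and substitute into x ≡ 1 (mod 20): 84·t ≡ 1 − 77 = -76 (mod 20).
    Divide the congruence (and modulus) by g = 4: 21·t ≡ -19 (mod 5).
    Reduce coefficients mod 5: 1·t ≡ 1 (mod 5).
    So t ≡ 1 (mod 5).
    Then x = 77 + 84·1 = 161, valid modulo lcm(84, 20) = 420: x ≡ 161 (mod 420).
Verify: 161 mod 14 = 7, 161 mod 12 = 5, 161 mod 20 = 1.

x ≡ 161 (mod 420).


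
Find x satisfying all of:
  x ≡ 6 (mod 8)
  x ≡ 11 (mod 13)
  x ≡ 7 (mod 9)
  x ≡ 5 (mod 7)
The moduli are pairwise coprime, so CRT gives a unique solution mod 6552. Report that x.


Product of moduli M = 8 · 13 · 9 · 7 = 6552.
Merge one congruence at a time:
  Start: x ≡ 6 (mod 8).
  Combine with x ≡ 11 (mod 13); new modulus lcm = 104.
    Write x = 6 + 8·t and substitute into x ≡ 11 (mod 13): 8·t ≡ 11 − 6 = 5 (mod 13).
    The inverse of 8 mod 13 is 5 (since 8·5 = 40 = 3·13 + 1), so t ≡ 5·5 = 25 ≡ 12 (mod 13).
    Then x = 6 + 8·12 = 102, valid modulo lcm(8, 13) = 104: x ≡ 102 (mod 104).
  Combine with x ≡ 7 (mod 9); new modulus lcm = 936.
    Write x = 102 + 104·t and substitute into x ≡ 7 (mod 9): 104·t ≡ 7 − 102 = -95 (mod 9).
    Reduce coefficients mod 9: 5·t ≡ 4 (mod 9).
    The inverse of 5 mod 9 is 2 (since 5·2 = 10 = 1·9 + 1), so t ≡ 2·4 = 8 ≡ 8 (mod 9).
    Then x = 102 + 104·8 = 934, valid modulo lcm(104, 9) = 936: x ≡ 934 (mod 936).
  Combine with x ≡ 5 (mod 7); new modulus lcm = 6552.
    Write x = 934 + 936·t and substitute into x ≡ 5 (mod 7): 936·t ≡ 5 − 934 = -929 (mod 7).
    Reduce coefficients mod 7: 5·t ≡ 2 (mod 7).
    The inverse of 5 mod 7 is 3 (since 5·3 = 15 = 2·7 + 1), so t ≡ 3·2 = 6 ≡ 6 (mod 7).
    Then x = 934 + 936·6 = 6550, valid modulo lcm(936, 7) = 6552: x ≡ 6550 (mod 6552).
Verify against each original: 6550 mod 8 = 6, 6550 mod 13 = 11, 6550 mod 9 = 7, 6550 mod 7 = 5.

x ≡ 6550 (mod 6552).


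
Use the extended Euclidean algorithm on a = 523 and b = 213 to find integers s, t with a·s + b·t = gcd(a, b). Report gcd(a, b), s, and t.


Euclidean algorithm on (523, 213) — divide until remainder is 0:
  523 = 2 · 213 + 97
  213 = 2 · 97 + 19
  97 = 5 · 19 + 2
  19 = 9 · 2 + 1
  2 = 2 · 1 + 0
gcd(523, 213) = 1.
Track Bezout coefficients alongside the remainders: start with r₀ = 523 = a·1 + b·0 (s = 1, t = 0) and r₁ = 213 = a·0 + b·1 (s = 0, t = 1); each new remainder r_{k+1} = r_{k-1} − q_k·r_k inherits s_{k+1} = s_{k-1} − q_k·s_k, t_{k+1} = t_{k-1} − q_k·t_k, so r_k = a·s_k + b·t_k at every step:
  q = 2: r = 97, s = 1 − 2·0 = 1, t = 0 − 2·1 = -2  (check: 523·1 + 213·(-2) = 97)
  q = 2: r = 19, s = 0 − 2·1 = -2, t = 1 − 2·(-2) = 5  (check: 523·(-2) + 213·5 = 19)
  q = 5: r = 2, s = 1 − 5·(-2) = 11, t = -2 − 5·5 = -27  (check: 523·11 + 213·(-27) = 2)
  q = 9: r = 1, s = -2 − 9·11 = -101, t = 5 − 9·(-27) = 248  (check: 523·(-101) + 213·248 = 1)
The row with r = 1 (the gcd) gives the Bezout coefficients s = -101, t = 248.
Result: 523 · (-101) + 213 · (248) = 1.

gcd(523, 213) = 1; s = -101, t = 248 (check: 523·(-101) + 213·248 = 1).


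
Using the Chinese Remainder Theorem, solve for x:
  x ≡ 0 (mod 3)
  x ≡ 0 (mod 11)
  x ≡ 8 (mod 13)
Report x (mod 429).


Moduli 3, 11, 13 are pairwise coprime; by CRT there is a unique solution modulo M = 3 · 11 · 13 = 429.
Solve pairwise, accumulating the modulus:
  Start with x ≡ 0 (mod 3).
  Combine with x ≡ 0 (mod 11): since gcd(3, 11) = 1, we get a unique residue mod 33.
    Write x = 0 + 3·t and substitute into x ≡ 0 (mod 11): 3·t ≡ 0 − 0 = 0 (mod 11).
    The inverse of 3 mod 11 is 4 (since 3·4 = 12 = 1·11 + 1), so t ≡ 4·0 = 0 ≡ 0 (mod 11).
    Then x = 0 + 3·0 = 0, valid modulo lcm(3, 11) = 33: x ≡ 0 (mod 33).
  Combine with x ≡ 8 (mod 13): since gcd(33, 13) = 1, we get a unique residue mod 429.
    Write x = 0 + 33·t and substitute into x ≡ 8 (mod 13): 33·t ≡ 8 − 0 = 8 (mod 13).
    Reduce coefficients mod 13: 7·t ≡ 8 (mod 13).
    The inverse of 7 mod 13 is 2 (since 7·2 = 14 = 1·13 + 1), so t ≡ 2·8 = 16 ≡ 3 (mod 13).
    Then x = 0 + 33·3 = 99, valid modulo lcm(33, 13) = 429: x ≡ 99 (mod 429).
Verify: 99 mod 3 = 0 ✓, 99 mod 11 = 0 ✓, 99 mod 13 = 8 ✓.

x ≡ 99 (mod 429).


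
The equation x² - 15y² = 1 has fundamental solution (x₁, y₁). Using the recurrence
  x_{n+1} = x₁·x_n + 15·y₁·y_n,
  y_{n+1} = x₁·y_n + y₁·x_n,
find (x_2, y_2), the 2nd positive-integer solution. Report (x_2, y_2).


Step 1: Find the fundamental solution (x₁, y₁) of x² - 15y² = 1.
  Expand √15 as a continued fraction. a₀ = ⌊√15⌋ = 3; iterate m_{k+1} = d_k·a_k − m_k, d_{k+1} = (15 − m_{k+1}²)/d_k, a_{k+1} = ⌊(a₀ + m_{k+1})/d_{k+1}⌋ (starting m₀ = 0, d₀ = 1), with convergents p_k = a_k·p_{k-1} + p_{k-2}, q_k = a_k·q_{k-1} + q_{k-2} (p₋₁ = 1, q₋₁ = 0):
  k = 0: a₀ = 3; p₀/q₀ = 3/1; p₀² − 15·q₀² = 9 − 15 = -6.
  k = 1: m = 3, d = 6, a = ⌊(3 + 3)/6⌋ = 1; p/q = (1·3 + 1)/(1·1 + 0) = 4/1; p² − 15·q² = 16 − 15 = 1.
  The first convergent with p² − 15·q² = 1 gives the fundamental solution (x₁, y₁) = (4, 1).
Step 2: Apply the recurrence (x_{n+1}, y_{n+1}) = (x₁x_n + 15y₁y_n, x₁y_n + y₁x_n) repeatedly.
  From (x_1, y_1) = (4, 1): x_2 = 4·4 + 15·1·1 = 31; y_2 = 4·1 + 1·4 = 8.
Step 3: Verify x_2² - 15·y_2² = 961 - 960 = 1 (should be 1). ✓

(x_1, y_1) = (4, 1); (x_2, y_2) = (31, 8).


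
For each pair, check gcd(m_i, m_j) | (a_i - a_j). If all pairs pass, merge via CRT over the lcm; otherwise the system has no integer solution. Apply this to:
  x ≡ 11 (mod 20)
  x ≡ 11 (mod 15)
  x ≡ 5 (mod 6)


Moduli 20, 15, 6 are not pairwise coprime, so CRT works modulo lcm(m_i) when all pairwise compatibility conditions hold.
Pairwise compatibility: gcd(m_i, m_j) must divide a_i - a_j for every pair.
Merge one congruence at a time:
  Start: x ≡ 11 (mod 20).
  Combine with x ≡ 11 (mod 15): gcd(20, 15) = 5; 11 - 11 = 0, which IS divisible by 5, so compatible.
    Write x = 11 + 20·t and substitute into x ≡ 11 (mod 15): 20·t ≡ 11 − 11 = 0 (mod 15).
    Divide the congruence (and modulus) by g = 5: 4·t ≡ 0 (mod 3).
    Reduce coefficients mod 3: 1·t ≡ 0 (mod 3).
    So t ≡ 0 (mod 3).
    Then x = 11 + 20·0 = 11, valid modulo lcm(20, 15) = 60: x ≡ 11 (mod 60).
  Combine with x ≡ 5 (mod 6): gcd(60, 6) = 6; 5 - 11 = -6, which IS divisible by 6, so compatible.
    Write x = 11 + 60·t and substitute into x ≡ 5 (mod 6): 60·t ≡ 5 − 11 = -6 (mod 6).
    Divide the congruence (and modulus) by g = 6: 10·t ≡ -1 (mod 1).
    Modulo 1 every t works; take t = 0.
    Then x = 11 + 60·0 = 11, valid modulo lcm(60, 6) = 60: x ≡ 11 (mod 60).
Verify: 11 mod 20 = 11, 11 mod 15 = 11, 11 mod 6 = 5.

x ≡ 11 (mod 60).


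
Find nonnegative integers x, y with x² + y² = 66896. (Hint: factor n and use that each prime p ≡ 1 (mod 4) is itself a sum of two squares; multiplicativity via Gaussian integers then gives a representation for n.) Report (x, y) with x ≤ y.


Step 1: Factor n = 66896 = 2^4 · 37 · 113.
Step 2: Check the mod-4 condition on each prime factor: 2 = 2 (special); 37 ≡ 1 (mod 4), exponent 1; 113 ≡ 1 (mod 4), exponent 1.
All primes ≡ 3 (mod 4) appear to even exponent (or don't appear), so by the two-squares theorem n IS expressible as a sum of two squares.
Step 3: Build a representation. Group n = k² · m with k = 4 and m = 37 · 113 = 4181 (a product of primes ≡ 1 (mod 4)); a representation of m scales to one of n via (k·x)² + (k·y)² = k²(x² + y²). Each prime p ≡ 1 (mod 4) is itself a sum of two squares; find a² by testing p − a² for a perfect square:
  37: 37 − 1² = 36 = 6² ⇒ 37 = 1² + 6².
  113: 113 − 1² = 112, 113 − 2² = 109, 113 − 3² = 104, 113 − 4² = 97, 113 − 5² = 88, 113 − 6² = 77, 113 − 7² = 64 = 8² ⇒ 113 = 7² + 8².
  Combine using the Brahmagupta–Fibonacci identity (a² + b²)(c² + d²) = (ac − bd)² + (ad + bc)² = (ac + bd)² + (ad − bc)²:
  37 · 113 = 4181: from (1² + 6²)(7² + 8²), take (1·7 − 6·8, 1·8 + 6·7) = (7 − 48, 8 + 42) = (-41, 50); dropping signs (only squares matter) gives (41, 50); check 41² + 50² = 1681 + 2500 = 4181 ✓.
  Scale by k = 4: (4·41, 4·50) = (164, 200).
Step 4: Order so x ≤ y and verify: 164² + 200² = 26896 + 40000 = 66896 = n. ✓

n = 66896 = 164² + 200² (one valid representation with x ≤ y).


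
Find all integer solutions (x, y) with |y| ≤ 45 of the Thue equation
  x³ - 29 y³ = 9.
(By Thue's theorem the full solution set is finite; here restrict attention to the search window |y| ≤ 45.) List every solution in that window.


The equation is x³ - 29y³ = 9. For fixed y, x³ = 29·y³ + 9, so a solution requires the RHS to be a perfect cube.
Strategy: iterate y from -45 to 45, compute RHS = 29·y³ + 9, and check whether it is a (positive or negative) perfect cube.
Check small values of y:
  y = 0: RHS = 9 is not a perfect cube.
  y = 1: RHS = 38 is not a perfect cube.
  y = -1: RHS = -20 is not a perfect cube.
  y = 2: RHS = 241 is not a perfect cube.
  y = -2: RHS = -223 is not a perfect cube.
  y = 3: RHS = 792 is not a perfect cube.
  y = -3: RHS = -774 is not a perfect cube.
Continuing the search up to |y| = 45 finds no solutions either.
No (x, y) in the scanned range satisfies the equation.

No integer solutions with |y| ≤ 45.


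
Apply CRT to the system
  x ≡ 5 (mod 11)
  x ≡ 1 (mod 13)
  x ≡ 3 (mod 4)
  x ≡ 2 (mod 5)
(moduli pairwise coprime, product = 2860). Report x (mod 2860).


Product of moduli M = 11 · 13 · 4 · 5 = 2860.
Merge one congruence at a time:
  Start: x ≡ 5 (mod 11).
  Combine with x ≡ 1 (mod 13); new modulus lcm = 143.
    Write x = 5 + 11·t and substitute into x ≡ 1 (mod 13): 11·t ≡ 1 − 5 = -4 (mod 13).
    Reduce coefficients mod 13: 11·t ≡ 9 (mod 13).
    The inverse of 11 mod 13 is 6 (since 11·6 = 66 = 5·13 + 1), so t ≡ 6·9 = 54 ≡ 2 (mod 13).
    Then x = 5 + 11·2 = 27, valid modulo lcm(11, 13) = 143: x ≡ 27 (mod 143).
  Combine with x ≡ 3 (mod 4); new modulus lcm = 572.
    Write x = 27 + 143·t and substitute into x ≡ 3 (mod 4): 143·t ≡ 3 − 27 = -24 (mod 4).
    Reduce coefficients mod 4: 3·t ≡ 0 (mod 4).
    The inverse of 3 mod 4 is 3 (since 3·3 = 9 = 2·4 + 1), so t ≡ 3·0 = 0 ≡ 0 (mod 4).
    Then x = 27 + 143·0 = 27, valid modulo lcm(143, 4) = 572: x ≡ 27 (mod 572).
  Combine with x ≡ 2 (mod 5); new modulus lcm = 2860.
    Write x = 27 + 572·t and substitute into x ≡ 2 (mod 5): 572·t ≡ 2 − 27 = -25 (mod 5).
    Reduce coefficients mod 5: 2·t ≡ 0 (mod 5).
    The inverse of 2 mod 5 is 3 (since 2·3 = 6 = 1·5 + 1), so t ≡ 3·0 = 0 ≡ 0 (mod 5).
    Then x = 27 + 572·0 = 27, valid modulo lcm(572, 5) = 2860: x ≡ 27 (mod 2860).
Verify against each original: 27 mod 11 = 5, 27 mod 13 = 1, 27 mod 4 = 3, 27 mod 5 = 2.

x ≡ 27 (mod 2860).


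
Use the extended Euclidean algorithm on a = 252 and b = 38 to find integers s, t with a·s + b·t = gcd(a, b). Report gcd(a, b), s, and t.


Euclidean algorithm on (252, 38) — divide until remainder is 0:
  252 = 6 · 38 + 24
  38 = 1 · 24 + 14
  24 = 1 · 14 + 10
  14 = 1 · 10 + 4
  10 = 2 · 4 + 2
  4 = 2 · 2 + 0
gcd(252, 38) = 2.
Track Bezout coefficients alongside the remainders: start with r₀ = 252 = a·1 + b·0 (s = 1, t = 0) and r₁ = 38 = a·0 + b·1 (s = 0, t = 1); each new remainder r_{k+1} = r_{k-1} − q_k·r_k inherits s_{k+1} = s_{k-1} − q_k·s_k, t_{k+1} = t_{k-1} − q_k·t_k, so r_k = a·s_k + b·t_k at every step:
  q = 6: r = 24, s = 1 − 6·0 = 1, t = 0 − 6·1 = -6  (check: 252·1 + 38·(-6) = 24)
  q = 1: r = 14, s = 0 − 1·1 = -1, t = 1 − 1·(-6) = 7  (check: 252·(-1) + 38·7 = 14)
  q = 1: r = 10, s = 1 − 1·(-1) = 2, t = -6 − 1·7 = -13  (check: 252·2 + 38·(-13) = 10)
  q = 1: r = 4, s = -1 − 1·2 = -3, t = 7 − 1·(-13) = 20  (check: 252·(-3) + 38·20 = 4)
  q = 2: r = 2, s = 2 − 2·(-3) = 8, t = -13 − 2·20 = -53  (check: 252·8 + 38·(-53) = 2)
The row with r = 2 (the gcd) gives the Bezout coefficients s = 8, t = -53.
Result: 252 · (8) + 38 · (-53) = 2.

gcd(252, 38) = 2; s = 8, t = -53 (check: 252·8 + 38·(-53) = 2).


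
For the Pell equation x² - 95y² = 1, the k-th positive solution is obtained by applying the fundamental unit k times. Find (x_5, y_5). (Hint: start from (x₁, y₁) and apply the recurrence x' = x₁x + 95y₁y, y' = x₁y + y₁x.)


Step 1: Find the fundamental solution (x₁, y₁) of x² - 95y² = 1.
  Expand √95 as a continued fraction. a₀ = ⌊√95⌋ = 9; iterate m_{k+1} = d_k·a_k − m_k, d_{k+1} = (95 − m_{k+1}²)/d_k, a_{k+1} = ⌊(a₀ + m_{k+1})/d_{k+1}⌋ (starting m₀ = 0, d₀ = 1), with convergents p_k = a_k·p_{k-1} + p_{k-2}, q_k = a_k·q_{k-1} + q_{k-2} (p₋₁ = 1, q₋₁ = 0):
  k = 0: a₀ = 9; p₀/q₀ = 9/1; p₀² − 95·q₀² = 81 − 95 = -14.
  k = 1: m = 9, d = 14, a = ⌊(9 + 9)/14⌋ = 1; p/q = (1·9 + 1)/(1·1 + 0) = 10/1; p² − 95·q² = 100 − 95 = 5.
  k = 2: m = 5, d = 5, a = ⌊(9 + 5)/5⌋ = 2; p/q = (2·10 + 9)/(2·1 + 1) = 29/3; p² − 95·q² = 841 − 855 = -14.
  k = 3: m = 5, d = 14, a = ⌊(9 + 5)/14⌋ = 1; p/q = (1·29 + 10)/(1·3 + 1) = 39/4; p² − 95·q² = 1521 − 1520 = 1.
  The first convergent with p² − 95·q² = 1 gives the fundamental solution (x₁, y₁) = (39, 4).
Step 2: Apply the recurrence (x_{n+1}, y_{n+1}) = (x₁x_n + 95y₁y_n, x₁y_n + y₁x_n) repeatedly.
  From (x_1, y_1) = (39, 4): x_2 = 39·39 + 95·4·4 = 3041; y_2 = 39·4 + 4·39 = 312.
  From (x_2, y_2) = (3041, 312): x_3 = 39·3041 + 95·4·312 = 237159; y_3 = 39·312 + 4·3041 = 24332.
  From (x_3, y_3) = (237159, 24332): x_4 = 39·237159 + 95·4·24332 = 18495361; y_4 = 39·24332 + 4·237159 = 1897584.
  From (x_4, y_4) = (18495361, 1897584): x_5 = 39·18495361 + 95·4·1897584 = 1442400999; y_5 = 39·1897584 + 4·18495361 = 147987220.
Step 3: Verify x_5² - 95·y_5² = 2080520641916198001 - 2080520641916198000 = 1 (should be 1). ✓

(x_1, y_1) = (39, 4); (x_5, y_5) = (1442400999, 147987220).


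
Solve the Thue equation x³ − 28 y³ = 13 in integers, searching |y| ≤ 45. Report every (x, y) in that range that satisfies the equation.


The equation is x³ - 28y³ = 13. For fixed y, x³ = 28·y³ + 13, so a solution requires the RHS to be a perfect cube.
Strategy: iterate y from -45 to 45, compute RHS = 28·y³ + 13, and check whether it is a (positive or negative) perfect cube.
Check small values of y:
  y = 0: RHS = 13 is not a perfect cube.
  y = 1: RHS = 41 is not a perfect cube.
  y = -1: RHS = -15 is not a perfect cube.
  y = 2: RHS = 237 is not a perfect cube.
  y = -2: RHS = -211 is not a perfect cube.
  y = 3: RHS = 769 is not a perfect cube.
  y = -3: RHS = -743 is not a perfect cube.
Continuing the search up to |y| = 45 finds no solutions either.
No (x, y) in the scanned range satisfies the equation.

No integer solutions with |y| ≤ 45.


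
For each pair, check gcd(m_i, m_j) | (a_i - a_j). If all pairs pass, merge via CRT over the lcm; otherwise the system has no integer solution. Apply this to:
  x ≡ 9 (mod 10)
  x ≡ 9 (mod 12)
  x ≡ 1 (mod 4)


Moduli 10, 12, 4 are not pairwise coprime, so CRT works modulo lcm(m_i) when all pairwise compatibility conditions hold.
Pairwise compatibility: gcd(m_i, m_j) must divide a_i - a_j for every pair.
Merge one congruence at a time:
  Start: x ≡ 9 (mod 10).
  Combine with x ≡ 9 (mod 12): gcd(10, 12) = 2; 9 - 9 = 0, which IS divisible by 2, so compatible.
    Write x = 9 + 10·t and substitute into x ≡ 9 (mod 12): 10·t ≡ 9 − 9 = 0 (mod 12).
    Divide the congruence (and modulus) by g = 2: 5·t ≡ 0 (mod 6).
    The inverse of 5 mod 6 is 5 (since 5·5 = 25 = 4·6 + 1), so t ≡ 5·0 = 0 ≡ 0 (mod 6).
    Then x = 9 + 10·0 = 9, valid modulo lcm(10, 12) = 60: x ≡ 9 (mod 60).
  Combine with x ≡ 1 (mod 4): gcd(60, 4) = 4; 1 - 9 = -8, which IS divisible by 4, so compatible.
    Write x = 9 + 60·t and substitute into x ≡ 1 (mod 4): 60·t ≡ 1 − 9 = -8 (mod 4).
    Divide the congruence (and modulus) by g = 4: 15·t ≡ -2 (mod 1).
    Modulo 1 every t works; take t = 0.
    Then x = 9 + 60·0 = 9, valid modulo lcm(60, 4) = 60: x ≡ 9 (mod 60).
Verify: 9 mod 10 = 9, 9 mod 12 = 9, 9 mod 4 = 1.

x ≡ 9 (mod 60).


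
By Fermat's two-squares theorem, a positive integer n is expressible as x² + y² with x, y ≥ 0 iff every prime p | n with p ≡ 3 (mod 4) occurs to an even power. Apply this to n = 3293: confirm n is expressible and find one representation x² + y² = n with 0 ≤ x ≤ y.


Step 1: Factor n = 3293 = 37 · 89.
Step 2: Check the mod-4 condition on each prime factor: 37 ≡ 1 (mod 4), exponent 1; 89 ≡ 1 (mod 4), exponent 1.
All primes ≡ 3 (mod 4) appear to even exponent (or don't appear), so by the two-squares theorem n IS expressible as a sum of two squares.
Step 3: Build a representation. Here n = 37 · 89 is a product of primes ≡ 1 (mod 4). Each prime p ≡ 1 (mod 4) is itself a sum of two squares; find a² by testing p − a² for a perfect square:
  37: 37 − 1² = 36 = 6² ⇒ 37 = 1² + 6².
  89: 89 − 1² = 88, 89 − 2² = 85, 89 − 3² = 80, 89 − 4² = 73, 89 − 5² = 64 = 8² ⇒ 89 = 5² + 8².
  Combine using the Brahmagupta–Fibonacci identity (a² + b²)(c² + d²) = (ac − bd)² + (ad + bc)² = (ac + bd)² + (ad − bc)²:
  37 · 89 = 3293: from (1² + 6²)(5² + 8²), take (1·5 − 6·8, 1·8 + 6·5) = (5 − 48, 8 + 30) = (-43, 38); dropping signs (only squares matter) gives (43, 38); check 43² + 38² = 1849 + 1444 = 3293 ✓.
Step 4: Order so x ≤ y and verify: 38² + 43² = 1444 + 1849 = 3293 = n. ✓

n = 3293 = 38² + 43² (one valid representation with x ≤ y).


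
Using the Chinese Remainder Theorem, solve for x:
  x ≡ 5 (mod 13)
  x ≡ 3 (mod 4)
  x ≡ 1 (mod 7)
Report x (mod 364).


Moduli 13, 4, 7 are pairwise coprime; by CRT there is a unique solution modulo M = 13 · 4 · 7 = 364.
Solve pairwise, accumulating the modulus:
  Start with x ≡ 5 (mod 13).
  Combine with x ≡ 3 (mod 4): since gcd(13, 4) = 1, we get a unique residue mod 52.
    Write x = 5 + 13·t and substitute into x ≡ 3 (mod 4): 13·t ≡ 3 − 5 = -2 (mod 4).
    Reduce coefficients mod 4: 1·t ≡ 2 (mod 4).
    So t ≡ 2 (mod 4).
    Then x = 5 + 13·2 = 31, valid modulo lcm(13, 4) = 52: x ≡ 31 (mod 52).
  Combine with x ≡ 1 (mod 7): since gcd(52, 7) = 1, we get a unique residue mod 364.
    Write x = 31 + 52·t and substitute into x ≡ 1 (mod 7): 52·t ≡ 1 − 31 = -30 (mod 7).
    Reduce coefficients mod 7: 3·t ≡ 5 (mod 7).
    The inverse of 3 mod 7 is 5 (since 3·5 = 15 = 2·7 + 1), so t ≡ 5·5 = 25 ≡ 4 (mod 7).
    Then x = 31 + 52·4 = 239, valid modulo lcm(52, 7) = 364: x ≡ 239 (mod 364).
Verify: 239 mod 13 = 5 ✓, 239 mod 4 = 3 ✓, 239 mod 7 = 1 ✓.

x ≡ 239 (mod 364).


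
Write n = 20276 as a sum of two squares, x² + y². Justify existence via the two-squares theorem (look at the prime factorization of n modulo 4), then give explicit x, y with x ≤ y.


Step 1: Factor n = 20276 = 2^2 · 37 · 137.
Step 2: Check the mod-4 condition on each prime factor: 2 = 2 (special); 37 ≡ 1 (mod 4), exponent 1; 137 ≡ 1 (mod 4), exponent 1.
All primes ≡ 3 (mod 4) appear to even exponent (or don't appear), so by the two-squares theorem n IS expressible as a sum of two squares.
Step 3: Build a representation. Group n = k² · m with k = 2 and m = 37 · 137 = 5069 (a product of primes ≡ 1 (mod 4)); a representation of m scales to one of n via (k·x)² + (k·y)² = k²(x² + y²). Each prime p ≡ 1 (mod 4) is itself a sum of two squares; find a² by testing p − a² for a perfect square:
  37: 37 − 1² = 36 = 6² ⇒ 37 = 1² + 6².
  137: 137 − 1² = 136, 137 − 2² = 133, 137 − 3² = 128, 137 − 4² = 121 = 11² ⇒ 137 = 4² + 11².
  Combine using the Brahmagupta–Fibonacci identity (a² + b²)(c² + d²) = (ac − bd)² + (ad + bc)² = (ac + bd)² + (ad − bc)²:
  37 · 137 = 5069: from (1² + 6²)(4² + 11²), take (1·4 − 6·11, 1·11 + 6·4) = (4 − 66, 11 + 24) = (-62, 35); dropping signs (only squares matter) gives (62, 35); check 62² + 35² = 3844 + 1225 = 5069 ✓.
  Scale by k = 2: (2·62, 2·35) = (124, 70).
Step 4: Order so x ≤ y and verify: 70² + 124² = 4900 + 15376 = 20276 = n. ✓

n = 20276 = 70² + 124² (one valid representation with x ≤ y).
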